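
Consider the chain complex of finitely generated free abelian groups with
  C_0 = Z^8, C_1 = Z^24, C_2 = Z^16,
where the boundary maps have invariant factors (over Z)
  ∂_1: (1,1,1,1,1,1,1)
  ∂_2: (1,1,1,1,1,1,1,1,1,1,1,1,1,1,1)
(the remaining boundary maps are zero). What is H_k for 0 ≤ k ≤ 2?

H_0: b_0 = 8 − 0 − 7 = 1; torsion from ∂_1 factors > 1: none. So H_0 = Z.
H_1: b_1 = 24 − 7 − 15 = 2; torsion from ∂_2 factors > 1: none. So H_1 = Z^2.
H_2: b_2 = 16 − 15 − 0 = 1; torsion from ∂_3 factors > 1: none. So H_2 = Z.

H_0 = Z,  H_1 = Z^2,  H_2 = Z.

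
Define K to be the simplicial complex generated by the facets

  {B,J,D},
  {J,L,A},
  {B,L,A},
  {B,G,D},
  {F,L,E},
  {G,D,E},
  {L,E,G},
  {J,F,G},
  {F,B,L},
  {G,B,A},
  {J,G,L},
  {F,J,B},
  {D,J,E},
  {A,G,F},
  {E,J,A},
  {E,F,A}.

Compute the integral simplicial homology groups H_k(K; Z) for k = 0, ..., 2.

Order the vertices as A < B < D < E < F < G < J < L. Listing each simplex with vertices in this order, K has dimension 2 with simplices:

  0-simplices (8): A, B, D, E, F, G, J, L
  1-simplices (24): AB, AE, AF, AG, AJ, AL, BD, BF, BG, BJ, BL, DE, DG, DJ, EF, EG, EJ, EL, FG, FJ, FL, GJ, GL, JL
  2-simplices (16): ABG, ABL, AEF, AEJ, AFG, AJL, BDG, BDJ, BFJ, BFL, DEG, DEJ, EFL, EGL, FGJ, GJL

giving chain groups C_0 ≅ Z^8, C_1 ≅ Z^24, C_2 ≅ Z^16.

∂_1: C_1 → C_0 maps an edge to its endpoints' difference, ∂[p,q] = q − p.
The 8×24 boundary matrix has rank 7 and Smith normal form diag(1,1,1,1,1,1,1).

The boundary map ∂_2: C_2 → C_1 sends each 2-simplex [p,q,r] to [q,r] − [p,r] + [p,q]. For instance
  ∂EGL = GL − EL + EG,
  ∂EFL = FL − EL + EF.
As a 24×16 matrix over Z this has rank 15, with invariant factors (1,1,1,1,1,1,1,1,1,1,1,1,1,1,1).

From H_k ≅ ker(∂_k) / im(∂_{k+1}) we obtain:

  H_0: rank C_0 − rank ∂_1 = 8 − 7 = 1, and the invariant factors of ∂_1 are all 1, so H_0 ≅ Z.
  H_1: rank ker ∂_1 − rank ∂_2 = (24 − 7) − 15 = 2, and the invariant factors of ∂_2 are all 1, so H_1 ≅ Z^2.
  H_2: rank ker ∂_2 − rank ∂_3 = (16 − 15) − 0 = 1, and there is no ∂_3, so H_2 ≅ Z.

(K is a triangulation of the torus T^2.)

H_0 ≅ Z,  H_1 ≅ Z^2,  H_2 ≅ Z.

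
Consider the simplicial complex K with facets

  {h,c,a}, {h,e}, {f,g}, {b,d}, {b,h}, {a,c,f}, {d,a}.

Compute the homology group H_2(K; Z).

H_2 ≅ 0.

K has 8 vertices, 10 edges, 2 triangles.
rank ∂_2 = 2, rank ∂_3 = 0 ⇒ b_2 = 2 − 2 − 0 = 0. So H_2 ≅ 0.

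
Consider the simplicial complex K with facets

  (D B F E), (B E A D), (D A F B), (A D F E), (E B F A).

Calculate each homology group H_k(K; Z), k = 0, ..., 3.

Fix the vertex order A < B < D < E < F and write every simplex with vertices in increasing order. Then dim K = 3 and the simplices of K are:

  0-simplices (5): A, B, D, E, F
  1-simplices (10): AB, AD, AE, AF, BD, BE, BF, DE, DF, EF
  2-simplices (10): ABD, ABE, ABF, ADE, ADF, AEF, BDE, BDF, BEF, DEF
  3-simplices (5): ABDE, ABDF, ABEF, ADEF, BDEF

so the chain groups are C_0 ≅ Z^5, C_1 ≅ Z^10, C_2 ≅ Z^10, C_3 ≅ Z^5.

Boundary ∂_1: C_1 → C_0 sends each edge [p,q] (with p < q) to q − p. For instance
  ∂BF = F − B.
This gives a 5×10 integer matrix of rank 4; reducing to Smith normal form yields diagonal entries (1,1,1,1).

∂_2: C_2 → C_1 acts by ∂[p,q,r] = [q,r] − [p,r] + [p,q]. For instance
  ∂DEF = EF − DF + DE,
  ∂BEF = EF − BF + BE.
This gives a 10×10 integer matrix of rank 6; reducing to Smith normal form yields diagonal entries (1,1,1,1,1,1).

∂_3: C_3 → C_2 sends each 3-simplex σ to the alternating sum Σ_i (−1)^i (σ with its i-th vertex removed). For instance
  ∂ADEF = DEF − AEF + ADF − ADE,
  ∂BDEF = DEF − BEF + BDF − BDE.
This gives a 10×5 integer matrix of rank 4; reducing to Smith normal form yields diagonal entries (1,1,1,1).

Now H_k = ker ∂_k / im ∂_{k+1}, so:

  H_0: rank C_0 − rank ∂_1 = 5 − 4 = 1, and the invariant factors of ∂_1 are all 1, so H_0 ≅ Z.
  H_1: rank ker ∂_1 − rank ∂_2 = (10 − 4) − 6 = 0, and the invariant factors of ∂_2 are all 1, so H_1 ≅ 0.
  H_2: rank ker ∂_2 − rank ∂_3 = (10 − 6) − 4 = 0, and the invariant factors of ∂_3 are all 1, so H_2 ≅ 0.
  H_3: rank ker ∂_3 − rank ∂_4 = (5 − 4) − 0 = 1, and there is no ∂_4, so H_3 ≅ Z.

H_0 ≅ Z,  H_1 = 0,  H_2 = 0,  H_3 ≅ Z.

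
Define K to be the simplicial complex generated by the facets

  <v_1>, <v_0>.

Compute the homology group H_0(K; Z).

Order the vertices as v_0 < v_1. Listing each simplex with vertices in this order, K has dimension 0 with simplices:

  0-simplices (2): [v_0], [v_1]

Hence C_0 ≅ Z^2.

Now H_k = ker ∂_k / im ∂_{k+1}, so:

  H_0: rank C_0 − rank ∂_1 = 2 − 0 = 2, and there is no ∂_1, so H_0 ≅ Z^2.

H_0 ≅ Z^2.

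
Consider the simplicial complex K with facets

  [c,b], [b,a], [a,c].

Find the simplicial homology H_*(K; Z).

H_0 ≅ Z,  H_1 ≅ Z.

K has 3 vertices, 3 edges.
rank ∂_0 = 0, rank ∂_1 = 2 ⇒ b_0 = 3 − 0 − 2 = 1; all invariant factors of ∂_1 are 1 so no torsion. So H_0 ≅ Z.
rank ∂_1 = 2, rank ∂_2 = 0 ⇒ b_1 = 3 − 2 − 0 = 1. So H_1 ≅ Z.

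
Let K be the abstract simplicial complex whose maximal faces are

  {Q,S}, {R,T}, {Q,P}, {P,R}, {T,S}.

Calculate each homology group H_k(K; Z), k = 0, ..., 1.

Take the total order P < Q < R < S < T on the vertex set. Then K (dimension 1) consists of the simplices:

  0-simplices (5): P, Q, R, S, T
  1-simplices (5): PQ, PR, QS, RT, ST

Hence C_0 ≅ Z^5, C_1 ≅ Z^5.

∂_1: C_1 → C_0 sends each edge [p,q] (with p < q) to q − p.
As a 5×5 matrix over Z this has rank 4, with invariant factors (1,1,1,1).

Now H_k = ker ∂_k / im ∂_{k+1}, so:

  H_0: rank C_0 − rank ∂_1 = 5 − 4 = 1, and the invariant factors of ∂_1 are all 1, so H_0 = Z.
  H_1: rank ker ∂_1 − rank ∂_2 = (5 − 4) − 0 = 1, and there is no ∂_2, so H_1 = Z.

As a check, the Euler characteristic is 5 − 5 = 0, which agrees with 1 − 1 = 0.

H_0 ≅ Z,  H_1 ≅ Z.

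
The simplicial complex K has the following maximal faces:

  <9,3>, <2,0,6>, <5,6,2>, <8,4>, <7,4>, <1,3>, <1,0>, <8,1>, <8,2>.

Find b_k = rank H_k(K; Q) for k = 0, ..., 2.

b_0 = 1, b_1 = 1, b_2 = 0.

Order the vertices as 0 < 1 < 2 < 3 < 4 < 5 < 6 < 7 < 8 < 9. Listing each simplex with vertices in this order, K has dimension 2 with simplices:

  0-simplices (10): [0], [1], [2], [3], [4], [5], [6], [7], [8], [9]
  1-simplices (12): [0,1], [0,2], [0,6], [1,3], [1,8], [2,5], [2,6], [2,8], [3,9], [4,7], [4,8], [5,6]
  2-simplices (2): [0,2,6], [2,5,6]

so the chain groups are C_0 ≅ Z^10, C_1 ≅ Z^12, C_2 ≅ Z^2.

The boundary map ∂_1: C_1 → C_0 maps an edge to its endpoints' difference, ∂[p,q] = q − p.
As a 10×12 matrix over Z this has rank 9, with invariant factors (1,1,1,1,1,1,1,1,1).

Boundary ∂_2: C_2 → C_1 maps a triangle to the signed sum of its edges. For instance
  ∂[2,5,6] = [5,6] − [2,6] + [2,5],
  ∂[0,2,6] = [2,6] − [0,6] + [0,2].
As a 12×2 matrix over Z this has rank 2, with invariant factors (1,1).

From H_k ≅ ker(∂_k) / im(∂_{k+1}) we obtain:

  H_0: rank C_0 − rank ∂_1 = 10 − 9 = 1, and the invariant factors of ∂_1 are all 1, so H_0 = Z.
  H_1: rank ker ∂_1 − rank ∂_2 = (12 − 9) − 2 = 1, and the invariant factors of ∂_2 are all 1, so H_1 = Z.
  H_2: rank ker ∂_2 − rank ∂_3 = (2 − 2) − 0 = 0, and there is no ∂_3, so H_2 = 0.

As a check, the Euler characteristic is 10 − 12 + 2 = 0, which agrees with 1 − 1 + 0 = 0.

Hence the Betti numbers are b_0 = 1, b_1 = 1, b_2 = 0.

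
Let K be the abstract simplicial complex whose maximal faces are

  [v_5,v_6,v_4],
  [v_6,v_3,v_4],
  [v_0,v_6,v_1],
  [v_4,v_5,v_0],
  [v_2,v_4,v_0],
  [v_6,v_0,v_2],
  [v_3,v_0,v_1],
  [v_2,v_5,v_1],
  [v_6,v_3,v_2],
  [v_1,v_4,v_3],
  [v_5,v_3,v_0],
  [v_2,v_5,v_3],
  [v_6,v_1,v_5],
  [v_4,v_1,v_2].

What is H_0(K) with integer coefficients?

H_0 ≅ Z.

K has 7 vertices, 21 edges, 14 triangles.
rank ∂_0 = 0, rank ∂_1 = 6 ⇒ b_0 = 7 − 0 − 6 = 1; all invariant factors of ∂_1 are 1 so no torsion. So H_0 ≅ Z.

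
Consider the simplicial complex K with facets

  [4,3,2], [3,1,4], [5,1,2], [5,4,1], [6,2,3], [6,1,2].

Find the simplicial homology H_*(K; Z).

K has 6 vertices, 12 edges, 6 triangles.
rank ∂_0 = 0, rank ∂_1 = 5 ⇒ b_0 = 6 − 0 − 5 = 1; all invariant factors of ∂_1 are 1 so no torsion. So H_0 ≅ Z.
rank ∂_1 = 5, rank ∂_2 = 6 ⇒ b_1 = 12 − 5 − 6 = 1; all invariant factors of ∂_2 are 1 so no torsion. So H_1 ≅ Z.
rank ∂_2 = 6, rank ∂_3 = 0 ⇒ b_2 = 6 − 6 − 0 = 0. So H_2 ≅ 0.

H_0 ≅ Z,  H_1 ≅ Z,  H_2 = 0.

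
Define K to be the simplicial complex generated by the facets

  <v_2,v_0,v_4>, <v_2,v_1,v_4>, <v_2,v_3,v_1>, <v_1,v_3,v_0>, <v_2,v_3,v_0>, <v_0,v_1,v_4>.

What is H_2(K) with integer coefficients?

H_2 ≅ Z.

Fix the vertex order v_0 < v_1 < v_2 < v_3 < v_4 and write every simplex with vertices in increasing order. Then dim K = 2 and the simplices of K are:

  0-simplices (5): [v_0], [v_1], [v_2], [v_3], [v_4]
  1-simplices (9): [v_0,v_1], [v_0,v_2], [v_0,v_3], [v_0,v_4], [v_1,v_2], [v_1,v_3], [v_1,v_4], [v_2,v_3], [v_2,v_4]
  2-simplices (6): [v_0,v_1,v_3], [v_0,v_1,v_4], [v_0,v_2,v_3], [v_0,v_2,v_4], [v_1,v_2,v_3], [v_1,v_2,v_4]

Hence C_0 ≅ Z^5, C_1 ≅ Z^9, C_2 ≅ Z^6.

Boundary ∂_1: C_1 → C_0 maps an edge to its endpoints' difference, ∂[p,q] = q − p.
The 5×9 boundary matrix has rank 4 and Smith normal form diag(1,1,1,1).

∂_2: C_2 → C_1 sends each 2-simplex [p,q,r] to [q,r] − [p,r] + [p,q]. For instance
  ∂[v_0,v_1,v_4] = [v_1,v_4] − [v_0,v_4] + [v_0,v_1],
  ∂[v_0,v_2,v_3] = [v_2,v_3] − [v_0,v_3] + [v_0,v_2].
As a 9×6 matrix over Z this has rank 5, with invariant factors (1,1,1,1,1).

Reading off H_k = ker ∂_k / im ∂_{k+1}:

  H_2: rank ker ∂_2 − rank ∂_3 = (6 − 5) − 0 = 1, and there is no ∂_3, so H_2 = Z.

(K is a triangulation of the 2-sphere S^2.)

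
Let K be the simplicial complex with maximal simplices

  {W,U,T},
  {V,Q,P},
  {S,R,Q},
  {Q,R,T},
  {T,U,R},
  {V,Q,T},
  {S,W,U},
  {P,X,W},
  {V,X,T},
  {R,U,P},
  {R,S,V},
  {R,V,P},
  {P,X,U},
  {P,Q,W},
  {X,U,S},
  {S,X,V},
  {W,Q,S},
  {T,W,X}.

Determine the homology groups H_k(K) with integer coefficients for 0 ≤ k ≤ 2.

H_0 = Z,  H_1 = Z ⊕ Z/2Z,  H_2 = 0.

We work with the vertex ordering P < Q < R < S < T < U < V < W < X. The simplices of K, each written with vertices in increasing order, are:

  0-simplices (9): P, Q, R, S, T, U, V, W, X
  1-simplices (27): PQ, PR, PU, PV, PW, PX, QR, QS, QT, QV, QW, RS, RT, RU, RV, SU, SV, SW, SX, TU, TV, TW, TX, UW, UX, VX, WX
  2-simplices (18): PQV, PQW, PRU, PRV, PUX, PWX, QRS, QRT, QSW, QTV, RSV, RTU, SUW, SUX, SVX, TUW, TVX, TWX

so the chain groups are C_0 ≅ Z^9, C_1 ≅ Z^27, C_2 ≅ Z^18.

The boundary map ∂_1: C_1 → C_0 sends each edge [p,q] (with p < q) to q − p. For instance
  ∂TX = X − T.
The 9×27 boundary matrix has rank 8 and Smith normal form diag(1,1,1,1,1,1,1,1).

The boundary map ∂_2: C_2 → C_1 acts by ∂[p,q,r] = [q,r] − [p,r] + [p,q]. For instance
  ∂TUW = UW − TW + TU,
  ∂SVX = VX − SX + SV.
As a 27×18 matrix over Z this has rank 18, with invariant factors (1,1,1,1,1,1,1,1,1,1,1,1,1,1,1,1,1,2).

Reading off H_k = ker ∂_k / im ∂_{k+1}:

  H_0: rank C_0 − rank ∂_1 = 9 − 8 = 1, and the invariant factors of ∂_1 are all 1, so H_0 = Z.
  H_1: rank ker ∂_1 − rank ∂_2 = (27 − 8) − 18 = 1, and ∂_2 has invariant factor 2 > 1, so H_1 = Z ⊕ Z/2Z.
  H_2: rank ker ∂_2 − rank ∂_3 = (18 − 18) − 0 = 0, and there is no ∂_3, so H_2 = 0.

As a check, the Euler characteristic is 9 − 27 + 18 = 0, which agrees with 1 − 1 + 0 = 0.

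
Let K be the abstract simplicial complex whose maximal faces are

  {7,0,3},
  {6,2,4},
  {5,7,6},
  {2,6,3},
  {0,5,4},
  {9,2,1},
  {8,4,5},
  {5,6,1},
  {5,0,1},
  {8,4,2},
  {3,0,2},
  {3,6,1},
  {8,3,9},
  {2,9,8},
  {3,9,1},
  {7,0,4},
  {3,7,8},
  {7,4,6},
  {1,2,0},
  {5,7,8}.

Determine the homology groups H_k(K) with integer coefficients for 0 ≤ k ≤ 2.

H_0 ≅ Z,  H_1 ≅ Z × Z/2,  H_2 = 0.

Order the vertices as 0 < 1 < 2 < 3 < 4 < 5 < 6 < 7 < 8 < 9. Listing each simplex with vertices in this order, K has dimension 2 with simplices:

  0-simplices (10): [0], [1], [2], [3], [4], [5], [6], [7], [8], [9]
  1-simplices (30): (30 of them)
  2-simplices (20): (20 of them)

so the chain groups are C_0 ≅ Z^10, C_1 ≅ Z^30, C_2 ≅ Z^20.

∂_1: C_1 → C_0 maps an edge to its endpoints' difference, ∂[p,q] = q − p. For instance
  ∂[5,6] = [6] − [5].
As a 10×30 matrix over Z this has rank 9, with invariant factors (1,1,1,1,1,1,1,1,1).

The boundary map ∂_2: C_2 → C_1 sends each 2-simplex [p,q,r] to [q,r] − [p,r] + [p,q]. For instance
  ∂[1,5,6] = [5,6] − [1,6] + [1,5],
  ∂[0,4,5] = [4,5] − [0,5] + [0,4].
The 30×20 boundary matrix has rank 20 and Smith normal form diag(1,1,1,1,1,1,1,1,1,1,1,1,1,1,1,1,1,1,1,2).

From H_k ≅ ker(∂_k) / im(∂_{k+1}) we obtain:

  H_0: rank C_0 − rank ∂_1 = 10 − 9 = 1, and the invariant factors of ∂_1 are all 1, so H_0 = Z.
  H_1: rank ker ∂_1 − rank ∂_2 = (30 − 9) − 20 = 1, and ∂_2 has invariant factor 2 > 1, so H_1 = Z × Z/2.
  H_2: rank ker ∂_2 − rank ∂_3 = (20 − 20) − 0 = 0, and there is no ∂_3, so H_2 = 0.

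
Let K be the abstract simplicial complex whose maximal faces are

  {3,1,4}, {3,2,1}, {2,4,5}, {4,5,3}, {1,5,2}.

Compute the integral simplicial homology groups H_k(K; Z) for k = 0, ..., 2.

K has 5 vertices, 10 edges, 5 triangles.
rank ∂_0 = 0, rank ∂_1 = 4 ⇒ b_0 = 5 − 0 − 4 = 1; all invariant factors of ∂_1 are 1 so no torsion. So H_0 = Z.
rank ∂_1 = 4, rank ∂_2 = 5 ⇒ b_1 = 10 − 4 − 5 = 1; all invariant factors of ∂_2 are 1 so no torsion. So H_1 = Z.
rank ∂_2 = 5, rank ∂_3 = 0 ⇒ b_2 = 5 − 5 − 0 = 0. So H_2 = 0.

H_0 ≅ Z,  H_1 ≅ Z,  H_2 = 0.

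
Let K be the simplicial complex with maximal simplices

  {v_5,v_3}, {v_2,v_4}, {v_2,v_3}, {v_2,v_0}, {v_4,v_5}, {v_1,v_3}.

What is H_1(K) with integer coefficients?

Order the vertices as v_0 < v_1 < v_2 < v_3 < v_4 < v_5. Listing each simplex with vertices in this order, K has dimension 1 with simplices:

  0-simplices (6): [v_0], [v_1], [v_2], [v_3], [v_4], [v_5]
  1-simplices (6): [v_0,v_2], [v_1,v_3], [v_2,v_3], [v_2,v_4], [v_3,v_5], [v_4,v_5]

so the chain groups are C_0 ≅ Z^6, C_1 ≅ Z^6.

The boundary map ∂_1: C_1 → C_0 maps an edge to its endpoints' difference, ∂[p,q] = q − p.
This gives a 6×6 integer matrix of rank 5; reducing to Smith normal form yields diagonal entries (1,1,1,1,1).

Computing H_k = (kernel of ∂_k) / (image of ∂_{k+1}):

  H_1: rank ker ∂_1 − rank ∂_2 = (6 − 5) − 0 = 1, and there is no ∂_2, so H_1 ≅ Z.

H_1 ≅ Z.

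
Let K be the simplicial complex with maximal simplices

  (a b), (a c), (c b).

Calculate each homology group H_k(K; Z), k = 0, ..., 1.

Order the vertices as a < b < c. Listing each simplex with vertices in this order, K has dimension 1 with simplices:

  0-simplices (3): a, b, c
  1-simplices (3): ab, ac, bc

Hence C_0 ≅ Z^3, C_1 ≅ Z^3.

Boundary ∂_1: C_1 → C_0 sends each edge [p,q] (with p < q) to q − p. For instance
  ∂ac = c − a.
As a 3×3 matrix over Z this has rank 2, with invariant factors (1,1).

Reading off H_k = ker ∂_k / im ∂_{k+1}:

  H_0: rank C_0 − rank ∂_1 = 3 − 2 = 1, and the invariant factors of ∂_1 are all 1, so H_0 = Z.
  H_1: rank ker ∂_1 − rank ∂_2 = (3 − 2) − 0 = 1, and there is no ∂_2, so H_1 = Z.

(K is a triangulation of the circle S^1.)

H_0 ≅ Z,  H_1 ≅ Z.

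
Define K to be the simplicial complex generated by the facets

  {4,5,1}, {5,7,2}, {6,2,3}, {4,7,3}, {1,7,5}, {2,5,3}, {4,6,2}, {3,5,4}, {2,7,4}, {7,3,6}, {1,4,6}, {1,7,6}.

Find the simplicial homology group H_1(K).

Order the vertices as 1 < 2 < 3 < 4 < 5 < 6 < 7. Listing each simplex with vertices in this order, K has dimension 2 with simplices:

  0-simplices (7): [1], [2], [3], [4], [5], [6], [7]
  1-simplices (18): [1,4], [1,5], [1,6], [1,7], [2,3], [2,4], [2,5], [2,6], [2,7], [3,4], [3,5], [3,6], [3,7], [4,5], [4,6], [4,7], [5,7], [6,7]
  2-simplices (12): [1,4,5], [1,4,6], [1,5,7], [1,6,7], [2,3,5], [2,3,6], [2,4,6], [2,4,7], [2,5,7], [3,4,5], [3,4,7], [3,6,7]

giving chain groups C_0 ≅ Z^7, C_1 ≅ Z^18, C_2 ≅ Z^12.

Boundary ∂_1: C_1 → C_0 is given by ∂[p,q] = [q] − [p].
This gives a 7×18 integer matrix of rank 6; reducing to Smith normal form yields diagonal entries (1,1,1,1,1,1).

∂_2: C_2 → C_1 acts by ∂[p,q,r] = [q,r] − [p,r] + [p,q]. For instance
  ∂[1,4,6] = [4,6] − [1,6] + [1,4],
  ∂[1,4,5] = [4,5] − [1,5] + [1,4].
The resulting 18×12 matrix has rank 12, and its Smith normal form has invariant factors (1,1,1,1,1,1,1,1,1,1,1,2).

Computing H_k = (kernel of ∂_k) / (image of ∂_{k+1}):

  H_1: rank ker ∂_1 − rank ∂_2 = (18 − 6) − 12 = 0, and ∂_2 has invariant factor 2 > 1, so H_1 ≅ Z_2.

(K is a triangulation of the real projective plane RP^2.)

H_1 ≅ Z_2.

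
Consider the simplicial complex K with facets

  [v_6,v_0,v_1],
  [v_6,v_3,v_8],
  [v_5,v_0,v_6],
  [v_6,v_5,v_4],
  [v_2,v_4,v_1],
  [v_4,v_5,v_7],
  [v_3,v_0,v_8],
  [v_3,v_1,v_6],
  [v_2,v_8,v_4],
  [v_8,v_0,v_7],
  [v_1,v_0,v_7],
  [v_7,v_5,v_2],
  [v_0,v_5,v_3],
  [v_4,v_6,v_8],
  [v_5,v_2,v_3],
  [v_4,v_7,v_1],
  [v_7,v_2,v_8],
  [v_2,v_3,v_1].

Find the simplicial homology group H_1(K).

Take the total order v_0 < v_1 < v_2 < v_3 < v_4 < v_5 < v_6 < v_7 < v_8 on the vertex set. Then K (dimension 2) consists of the simplices:

  0-simplices (9): [v_0], [v_1], [v_2], [v_3], [v_4], [v_5], [v_6], [v_7], [v_8]
  1-simplices (27): (27 of them)
  2-simplices (18): (18 of them)

giving chain groups C_0 ≅ Z^9, C_1 ≅ Z^27, C_2 ≅ Z^18.

Boundary ∂_1: C_1 → C_0 sends each edge [p,q] (with p < q) to q − p. For instance
  ∂[v_2,v_3] = [v_3] − [v_2].
This gives a 9×27 integer matrix of rank 8; reducing to Smith normal form yields diagonal entries (1,1,1,1,1,1,1,1).

Boundary ∂_2: C_2 → C_1 sends each 2-simplex [p,q,r] to [q,r] − [p,r] + [p,q]. For instance
  ∂[v_3,v_6,v_8] = [v_6,v_8] − [v_3,v_8] + [v_3,v_6],
  ∂[v_2,v_4,v_8] = [v_4,v_8] − [v_2,v_8] + [v_2,v_4].
As a 27×18 matrix over Z this has rank 18, with invariant factors (1,1,1,1,1,1,1,1,1,1,1,1,1,1,1,1,1,2).

From H_k ≅ ker(∂_k) / im(∂_{k+1}) we obtain:

  H_1: rank ker ∂_1 − rank ∂_2 = (27 − 8) − 18 = 1, and ∂_2 has invariant factor 2 > 1, so H_1 ≅ Z ⊕ Z_2.

H_1 = Z ⊕ Z_2.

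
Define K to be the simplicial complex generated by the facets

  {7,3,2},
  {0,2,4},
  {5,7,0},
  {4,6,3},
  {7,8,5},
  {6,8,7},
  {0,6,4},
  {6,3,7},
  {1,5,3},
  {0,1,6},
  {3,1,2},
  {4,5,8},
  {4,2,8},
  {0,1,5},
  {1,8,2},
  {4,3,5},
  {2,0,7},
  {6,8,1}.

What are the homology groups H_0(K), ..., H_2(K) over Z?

Take the total order 0 < 1 < 2 < 3 < 4 < 5 < 6 < 7 < 8 on the vertex set. Then K (dimension 2) consists of the simplices:

  0-simplices (9): [0], [1], [2], [3], [4], [5], [6], [7], [8]
  1-simplices (27): (27 of them)
  2-simplices (18): [0,1,5], [0,1,6], [0,2,4], [0,2,7], [0,4,6], [0,5,7], [1,2,3], [1,2,8], [1,3,5], [1,6,8], [2,3,7], [2,4,8], [3,4,5], [3,4,6], [3,6,7], [4,5,8], [5,7,8], [6,7,8]

giving chain groups C_0 ≅ Z^9, C_1 ≅ Z^27, C_2 ≅ Z^18.

The boundary map ∂_1: C_1 → C_0 is given by ∂[p,q] = [q] − [p]. For instance
  ∂[6,8] = [8] − [6].
The 9×27 boundary matrix has rank 8 and Smith normal form diag(1,1,1,1,1,1,1,1).

∂_2: C_2 → C_1 acts by ∂[p,q,r] = [q,r] − [p,r] + [p,q]. For instance
  ∂[0,2,7] = [2,7] − [0,7] + [0,2],
  ∂[3,6,7] = [6,7] − [3,7] + [3,6].
The resulting 27×18 matrix has rank 17, and its Smith normal form has invariant factors (1,1,1,1,1,1,1,1,1,1,1,1,1,1,1,1,1).

Computing H_k = (kernel of ∂_k) / (image of ∂_{k+1}):

  H_0: rank C_0 − rank ∂_1 = 9 − 8 = 1, and the invariant factors of ∂_1 are all 1, so H_0 = Z.
  H_1: rank ker ∂_1 − rank ∂_2 = (27 − 8) − 17 = 2, and the invariant factors of ∂_2 are all 1, so H_1 = Z^2.
  H_2: rank ker ∂_2 − rank ∂_3 = (18 − 17) − 0 = 1, and there is no ∂_3, so H_2 = Z.

H_0 ≅ Z,  H_1 ≅ Z^2,  H_2 ≅ Z.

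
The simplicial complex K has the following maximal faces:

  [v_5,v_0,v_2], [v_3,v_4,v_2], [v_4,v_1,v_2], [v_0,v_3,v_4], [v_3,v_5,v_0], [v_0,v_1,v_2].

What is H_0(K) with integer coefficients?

We work with the vertex ordering v_0 < v_1 < v_2 < v_3 < v_4 < v_5. The simplices of K, each written with vertices in increasing order, are:

  0-simplices (6): [v_0], [v_1], [v_2], [v_3], [v_4], [v_5]
  1-simplices (12): [v_0,v_1], [v_0,v_2], [v_0,v_3], [v_0,v_4], [v_0,v_5], [v_1,v_2], [v_1,v_4], [v_2,v_3], [v_2,v_4], [v_2,v_5], [v_3,v_4], [v_3,v_5]
  2-simplices (6): [v_0,v_1,v_2], [v_0,v_2,v_5], [v_0,v_3,v_4], [v_0,v_3,v_5], [v_1,v_2,v_4], [v_2,v_3,v_4]

giving chain groups C_0 ≅ Z^6, C_1 ≅ Z^12, C_2 ≅ Z^6.

The boundary map ∂_1: C_1 → C_0 sends each edge [p,q] (with p < q) to q − p. For instance
  ∂[v_0,v_4] = [v_4] − [v_0].
As a 6×12 matrix over Z this has rank 5, with invariant factors (1,1,1,1,1).

Boundary ∂_2: C_2 → C_1 acts by ∂[p,q,r] = [q,r] − [p,r] + [p,q]. For instance
  ∂[v_1,v_2,v_4] = [v_2,v_4] − [v_1,v_4] + [v_1,v_2],
  ∂[v_2,v_3,v_4] = [v_3,v_4] − [v_2,v_4] + [v_2,v_3].
This gives a 12×6 integer matrix of rank 6; reducing to Smith normal form yields diagonal entries (1,1,1,1,1,1).

Computing H_k = (kernel of ∂_k) / (image of ∂_{k+1}):

  H_0: rank C_0 − rank ∂_1 = 6 − 5 = 1, and the invariant factors of ∂_1 are all 1, so H_0 ≅ Z.

H_0 = Z.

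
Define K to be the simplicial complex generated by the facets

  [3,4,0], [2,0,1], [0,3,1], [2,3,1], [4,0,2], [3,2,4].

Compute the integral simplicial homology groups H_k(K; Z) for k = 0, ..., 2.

H_0 ≅ Z,  H_1 = 0,  H_2 ≅ Z.

We work with the vertex ordering 0 < 1 < 2 < 3 < 4. The simplices of K, each written with vertices in increasing order, are:

  0-simplices (5): [0], [1], [2], [3], [4]
  1-simplices (9): [0,1], [0,2], [0,3], [0,4], [1,2], [1,3], [2,3], [2,4], [3,4]
  2-simplices (6): [0,1,2], [0,1,3], [0,2,4], [0,3,4], [1,2,3], [2,3,4]

so the chain groups are C_0 ≅ Z^5, C_1 ≅ Z^9, C_2 ≅ Z^6.

The boundary map ∂_1: C_1 → C_0 sends each edge [p,q] (with p < q) to q − p. For instance
  ∂[3,4] = [4] − [3].
The 5×9 boundary matrix has rank 4 and Smith normal form diag(1,1,1,1).

Boundary ∂_2: C_2 → C_1 sends each 2-simplex [p,q,r] to [q,r] − [p,r] + [p,q]. For instance
  ∂[0,3,4] = [3,4] − [0,4] + [0,3],
  ∂[0,2,4] = [2,4] − [0,4] + [0,2].
As a 9×6 matrix over Z this has rank 5, with invariant factors (1,1,1,1,1).

Computing H_k = (kernel of ∂_k) / (image of ∂_{k+1}):

  H_0: rank C_0 − rank ∂_1 = 5 − 4 = 1, and the invariant factors of ∂_1 are all 1, so H_0 = Z.
  H_1: rank ker ∂_1 − rank ∂_2 = (9 − 4) − 5 = 0, and the invariant factors of ∂_2 are all 1, so H_1 = 0.
  H_2: rank ker ∂_2 − rank ∂_3 = (6 − 5) − 0 = 1, and there is no ∂_3, so H_2 = Z.

(K is a triangulation of the 2-sphere S^2.)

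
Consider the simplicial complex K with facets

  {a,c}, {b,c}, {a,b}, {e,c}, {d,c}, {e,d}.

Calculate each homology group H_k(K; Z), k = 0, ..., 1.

Fix the vertex order a < b < c < d < e and write every simplex with vertices in increasing order. Then dim K = 1 and the simplices of K are:

  0-simplices (5): a, b, c, d, e
  1-simplices (6): ab, ac, bc, cd, ce, de

giving chain groups C_0 ≅ Z^5, C_1 ≅ Z^6.

The boundary map ∂_1: C_1 → C_0 sends each edge [p,q] (with p < q) to q − p. For instance
  ∂ac = c − a.
As a 5×6 matrix over Z this has rank 4, with invariant factors (1,1,1,1).

Reading off H_k = ker ∂_k / im ∂_{k+1}:

  H_0: rank C_0 − rank ∂_1 = 5 − 4 = 1, and the invariant factors of ∂_1 are all 1, so H_0 ≅ Z.
  H_1: rank ker ∂_1 − rank ∂_2 = (6 − 4) − 0 = 2, and there is no ∂_2, so H_1 ≅ Z^2.

H_0 = Z,  H_1 = Z^2.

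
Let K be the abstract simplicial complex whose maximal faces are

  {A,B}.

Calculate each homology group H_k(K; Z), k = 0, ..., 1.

H_0 ≅ Z,  H_1 = 0.

Order the vertices as A < B. Listing each simplex with vertices in this order, K has dimension 1 with simplices:

  0-simplices (2): A, B
  1-simplices (1): AB

giving chain groups C_0 ≅ Z^2, C_1 ≅ Z^1.

∂_1: C_1 → C_0 maps an edge to its endpoints' difference, ∂[p,q] = q − p.
This gives a 2×1 integer matrix of rank 1; reducing to Smith normal form yields diagonal entries (1).

Now H_k = ker ∂_k / im ∂_{k+1}, so:

  H_0: rank C_0 − rank ∂_1 = 2 − 1 = 1, and the invariant factors of ∂_1 are all 1, so H_0 = Z.
  H_1: rank ker ∂_1 − rank ∂_2 = (1 − 1) − 0 = 0, and there is no ∂_2, so H_1 = 0.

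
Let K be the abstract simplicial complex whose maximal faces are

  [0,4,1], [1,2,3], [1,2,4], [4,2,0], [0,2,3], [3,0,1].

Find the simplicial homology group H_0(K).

We work with the vertex ordering 0 < 1 < 2 < 3 < 4. The simplices of K, each written with vertices in increasing order, are:

  0-simplices (5): [0], [1], [2], [3], [4]
  1-simplices (9): [0,1], [0,2], [0,3], [0,4], [1,2], [1,3], [1,4], [2,3], [2,4]
  2-simplices (6): [0,1,3], [0,1,4], [0,2,3], [0,2,4], [1,2,3], [1,2,4]

so the chain groups are C_0 ≅ Z^5, C_1 ≅ Z^9, C_2 ≅ Z^6.

Boundary ∂_1: C_1 → C_0 sends each edge [p,q] (with p < q) to q − p.
The 5×9 boundary matrix has rank 4 and Smith normal form diag(1,1,1,1).

∂_2: C_2 → C_1 sends each 2-simplex [p,q,r] to [q,r] − [p,r] + [p,q]. For instance
  ∂[0,2,4] = [2,4] − [0,4] + [0,2],
  ∂[1,2,4] = [2,4] − [1,4] + [1,2].
The 9×6 boundary matrix has rank 5 and Smith normal form diag(1,1,1,1,1).

From H_k ≅ ker(∂_k) / im(∂_{k+1}) we obtain:

  H_0: rank C_0 − rank ∂_1 = 5 − 4 = 1, and the invariant factors of ∂_1 are all 1, so H_0 = Z.

H_0 = Z.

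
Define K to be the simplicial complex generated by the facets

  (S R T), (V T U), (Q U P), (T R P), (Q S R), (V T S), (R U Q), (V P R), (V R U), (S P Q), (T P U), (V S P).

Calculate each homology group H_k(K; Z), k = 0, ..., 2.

H_0 ≅ Z,  H_1 ≅ Z_2,  H_2 = 0.

Take the total order P < Q < R < S < T < U < V on the vertex set. Then K (dimension 2) consists of the simplices:

  0-simplices (7): P, Q, R, S, T, U, V
  1-simplices (18): PQ, PR, PS, PT, PU, PV, QR, QS, QU, RS, RT, RU, RV, ST, SV, TU, TV, UV
  2-simplices (12): PQS, PQU, PRT, PRV, PSV, PTU, QRS, QRU, RST, RUV, STV, TUV

giving chain groups C_0 ≅ Z^7, C_1 ≅ Z^18, C_2 ≅ Z^12.

The boundary map ∂_1: C_1 → C_0 sends each edge [p,q] (with p < q) to q − p. For instance
  ∂RU = U − R.
This gives a 7×18 integer matrix of rank 6; reducing to Smith normal form yields diagonal entries (1,1,1,1,1,1).

∂_2: C_2 → C_1 sends each 2-simplex [p,q,r] to [q,r] − [p,r] + [p,q]. For instance
  ∂STV = TV − SV + ST,
  ∂PTU = TU − PU + PT.
This gives a 18×12 integer matrix of rank 12; reducing to Smith normal form yields diagonal entries (1,1,1,1,1,1,1,1,1,1,1,2).

From H_k ≅ ker(∂_k) / im(∂_{k+1}) we obtain:

  H_0: rank C_0 − rank ∂_1 = 7 − 6 = 1, and the invariant factors of ∂_1 are all 1, so H_0 ≅ Z.
  H_1: rank ker ∂_1 − rank ∂_2 = (18 − 6) − 12 = 0, and ∂_2 has invariant factor 2 > 1, so H_1 ≅ Z_2.
  H_2: rank ker ∂_2 − rank ∂_3 = (12 − 12) − 0 = 0, and there is no ∂_3, so H_2 ≅ 0.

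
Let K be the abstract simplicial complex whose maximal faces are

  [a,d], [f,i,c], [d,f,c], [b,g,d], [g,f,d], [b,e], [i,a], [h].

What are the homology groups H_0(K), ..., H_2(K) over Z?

Order the vertices as a < b < c < d < e < f < g < h < i. Listing each simplex with vertices in this order, K has dimension 2 with simplices:

  0-simplices (9): a, b, c, d, e, f, g, h, i
  1-simplices (12): ad, ai, bd, be, bg, cd, cf, ci, df, dg, fg, fi
  2-simplices (4): bdg, cdf, cfi, dfg

giving chain groups C_0 ≅ Z^9, C_1 ≅ Z^12, C_2 ≅ Z^4.

The boundary map ∂_1: C_1 → C_0 is given by ∂[p,q] = [q] − [p].
The resulting 9×12 matrix has rank 7, and its Smith normal form has invariant factors (1,1,1,1,1,1,1).

∂_2: C_2 → C_1 maps a triangle to the signed sum of its edges. For instance
  ∂cfi = fi − ci + cf,
  ∂bdg = dg − bg + bd.
This gives a 12×4 integer matrix of rank 4; reducing to Smith normal form yields diagonal entries (1,1,1,1).

Computing H_k = (kernel of ∂_k) / (image of ∂_{k+1}):

  H_0: rank C_0 − rank ∂_1 = 9 − 7 = 2, and the invariant factors of ∂_1 are all 1, so H_0 = Z^2.
  H_1: rank ker ∂_1 − rank ∂_2 = (12 − 7) − 4 = 1, and the invariant factors of ∂_2 are all 1, so H_1 = Z.
  H_2: rank ker ∂_2 − rank ∂_3 = (4 − 4) − 0 = 0, and there is no ∂_3, so H_2 = 0.

H_0 = Z^2,  H_1 = Z,  H_2 = 0.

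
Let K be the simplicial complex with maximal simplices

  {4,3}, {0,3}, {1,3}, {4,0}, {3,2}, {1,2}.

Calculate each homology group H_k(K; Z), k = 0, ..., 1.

H_0 = Z,  H_1 = Z^2.

Take the total order 0 < 1 < 2 < 3 < 4 on the vertex set. Then K (dimension 1) consists of the simplices:

  0-simplices (5): [0], [1], [2], [3], [4]
  1-simplices (6): [0,3], [0,4], [1,2], [1,3], [2,3], [3,4]

Hence C_0 ≅ Z^5, C_1 ≅ Z^6.

Boundary ∂_1: C_1 → C_0 maps an edge to its endpoints' difference, ∂[p,q] = q − p.
The resulting 5×6 matrix has rank 4, and its Smith normal form has invariant factors (1,1,1,1).

Now H_k = ker ∂_k / im ∂_{k+1}, so:

  H_0: rank C_0 − rank ∂_1 = 5 − 4 = 1, and the invariant factors of ∂_1 are all 1, so H_0 ≅ Z.
  H_1: rank ker ∂_1 − rank ∂_2 = (6 − 4) − 0 = 2, and there is no ∂_2, so H_1 ≅ Z^2.

As a check, the Euler characteristic is 5 − 6 = -1, which agrees with 1 − 2 = -1.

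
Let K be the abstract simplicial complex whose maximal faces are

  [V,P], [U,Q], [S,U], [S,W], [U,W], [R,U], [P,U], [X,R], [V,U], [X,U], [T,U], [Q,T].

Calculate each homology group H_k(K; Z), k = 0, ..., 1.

We work with the vertex ordering P < Q < R < S < T < U < V < W < X. The simplices of K, each written with vertices in increasing order, are:

  0-simplices (9): P, Q, R, S, T, U, V, W, X
  1-simplices (12): PU, PV, QT, QU, RU, RX, SU, SW, TU, UV, UW, UX

so the chain groups are C_0 ≅ Z^9, C_1 ≅ Z^12.

∂_1: C_1 → C_0 sends each edge [p,q] (with p < q) to q − p.
The 9×12 boundary matrix has rank 8 and Smith normal form diag(1,1,1,1,1,1,1,1).

From H_k ≅ ker(∂_k) / im(∂_{k+1}) we obtain:

  H_0: rank C_0 − rank ∂_1 = 9 − 8 = 1, and the invariant factors of ∂_1 are all 1, so H_0 = Z.
  H_1: rank ker ∂_1 − rank ∂_2 = (12 − 8) − 0 = 4, and there is no ∂_2, so H_1 = Z^4.

H_0 ≅ Z,  H_1 ≅ Z^4.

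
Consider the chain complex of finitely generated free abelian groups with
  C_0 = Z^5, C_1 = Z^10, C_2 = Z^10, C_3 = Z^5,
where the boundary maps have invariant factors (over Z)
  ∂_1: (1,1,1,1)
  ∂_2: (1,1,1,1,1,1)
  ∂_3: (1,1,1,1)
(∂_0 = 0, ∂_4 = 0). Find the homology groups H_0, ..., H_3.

H_0 = Z,  H_1 = 0,  H_2 = 0,  H_3 = Z.

H_0: b_0 = 5 − 0 − 4 = 1; torsion from ∂_1 factors > 1: none. So H_0 = Z.
H_1: b_1 = 10 − 4 − 6 = 0; torsion from ∂_2 factors > 1: none. So H_1 = 0.
H_2: b_2 = 10 − 6 − 4 = 0; torsion from ∂_3 factors > 1: none. So H_2 = 0.
H_3: b_3 = 5 − 4 − 0 = 1; torsion from ∂_4 factors > 1: none. So H_3 = Z.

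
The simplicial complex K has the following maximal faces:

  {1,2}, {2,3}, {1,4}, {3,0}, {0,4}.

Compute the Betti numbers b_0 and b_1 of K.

b_0 = 1, b_1 = 1.

Order the vertices as 0 < 1 < 2 < 3 < 4. Listing each simplex with vertices in this order, K has dimension 1 with simplices:

  0-simplices (5): [0], [1], [2], [3], [4]
  1-simplices (5): [0,3], [0,4], [1,2], [1,4], [2,3]

so the chain groups are C_0 ≅ Z^5, C_1 ≅ Z^5.

The boundary map ∂_1: C_1 → C_0 maps an edge to its endpoints' difference, ∂[p,q] = q − p.
The 5×5 boundary matrix has rank 4 and Smith normal form diag(1,1,1,1).

Computing H_k = (kernel of ∂_k) / (image of ∂_{k+1}):

  H_0: rank C_0 − rank ∂_1 = 5 − 4 = 1, and the invariant factors of ∂_1 are all 1, so H_0 ≅ Z.
  H_1: rank ker ∂_1 − rank ∂_2 = (5 − 4) − 0 = 1, and there is no ∂_2, so H_1 ≅ Z.

(K is a triangulation of the circle S^1.)

Hence the Betti numbers are b_0 = 1, b_1 = 1.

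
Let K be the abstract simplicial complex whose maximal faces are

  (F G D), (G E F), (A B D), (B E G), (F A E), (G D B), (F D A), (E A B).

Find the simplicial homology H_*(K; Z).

Fix the vertex order A < B < D < E < F < G and write every simplex with vertices in increasing order. Then dim K = 2 and the simplices of K are:

  0-simplices (6): A, B, D, E, F, G
  1-simplices (12): AB, AD, AE, AF, BD, BE, BG, DF, DG, EF, EG, FG
  2-simplices (8): ABD, ABE, ADF, AEF, BDG, BEG, DFG, EFG

so the chain groups are C_0 ≅ Z^6, C_1 ≅ Z^12, C_2 ≅ Z^8.

The boundary map ∂_1: C_1 → C_0 sends each edge [p,q] (with p < q) to q − p. For instance
  ∂EG = G − E.
The resulting 6×12 matrix has rank 5, and its Smith normal form has invariant factors (1,1,1,1,1).

The boundary map ∂_2: C_2 → C_1 acts by ∂[p,q,r] = [q,r] − [p,r] + [p,q]. For instance
  ∂ABE = BE − AE + AB,
  ∂DFG = FG − DG + DF.
This gives a 12×8 integer matrix of rank 7; reducing to Smith normal form yields diagonal entries (1,1,1,1,1,1,1).

Computing H_k = (kernel of ∂_k) / (image of ∂_{k+1}):

  H_0: rank C_0 − rank ∂_1 = 6 − 5 = 1, and the invariant factors of ∂_1 are all 1, so H_0 ≅ Z.
  H_1: rank ker ∂_1 − rank ∂_2 = (12 − 5) − 7 = 0, and the invariant factors of ∂_2 are all 1, so H_1 ≅ 0.
  H_2: rank ker ∂_2 − rank ∂_3 = (8 − 7) − 0 = 1, and there is no ∂_3, so H_2 ≅ Z.

H_0 = Z,  H_1 = 0,  H_2 = Z.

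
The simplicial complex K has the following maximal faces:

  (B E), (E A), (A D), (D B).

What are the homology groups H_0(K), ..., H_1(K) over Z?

We work with the vertex ordering A < B < D < E. The simplices of K, each written with vertices in increasing order, are:

  0-simplices (4): A, B, D, E
  1-simplices (4): AD, AE, BD, BE

giving chain groups C_0 ≅ Z^4, C_1 ≅ Z^4.

∂_1: C_1 → C_0 sends each edge [p,q] (with p < q) to q − p. For instance
  ∂AD = D − A.
The 4×4 boundary matrix has rank 3 and Smith normal form diag(1,1,1).

Reading off H_k = ker ∂_k / im ∂_{k+1}:

  H_0: rank C_0 − rank ∂_1 = 4 − 3 = 1, and the invariant factors of ∂_1 are all 1, so H_0 ≅ Z.
  H_1: rank ker ∂_1 − rank ∂_2 = (4 − 3) − 0 = 1, and there is no ∂_2, so H_1 ≅ Z.

H_0 ≅ Z,  H_1 ≅ Z.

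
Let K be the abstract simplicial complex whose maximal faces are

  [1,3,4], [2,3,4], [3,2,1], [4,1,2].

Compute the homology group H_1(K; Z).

H_1 = 0.

K has 4 vertices, 6 edges, 4 triangles.
rank ∂_1 = 3, rank ∂_2 = 3 ⇒ b_1 = 6 − 3 − 3 = 0; all invariant factors of ∂_2 are 1 so no torsion. So H_1 = 0.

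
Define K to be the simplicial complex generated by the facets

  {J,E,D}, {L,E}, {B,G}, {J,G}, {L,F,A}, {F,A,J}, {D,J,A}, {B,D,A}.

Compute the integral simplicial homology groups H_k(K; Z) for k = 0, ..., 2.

H_0 ≅ Z,  H_1 ≅ Z^2,  H_2 = 0.

Fix the vertex order A < B < D < E < F < G < J < L and write every simplex with vertices in increasing order. Then dim K = 2 and the simplices of K are:

  0-simplices (8): A, B, D, E, F, G, J, L
  1-simplices (14): AB, AD, AF, AJ, AL, BD, BG, DE, DJ, EJ, EL, FJ, FL, GJ
  2-simplices (5): ABD, ADJ, AFJ, AFL, DEJ

so the chain groups are C_0 ≅ Z^8, C_1 ≅ Z^14, C_2 ≅ Z^5.

The boundary map ∂_1: C_1 → C_0 sends each edge [p,q] (with p < q) to q − p. For instance
  ∂AJ = J − A.
The resulting 8×14 matrix has rank 7, and its Smith normal form has invariant factors (1,1,1,1,1,1,1).

Boundary ∂_2: C_2 → C_1 sends each 2-simplex [p,q,r] to [q,r] − [p,r] + [p,q]. For instance
  ∂AFJ = FJ − AJ + AF,
  ∂AFL = FL − AL + AF.
The 14×5 boundary matrix has rank 5 and Smith normal form diag(1,1,1,1,1).

Now H_k = ker ∂_k / im ∂_{k+1}, so:

  H_0: rank C_0 − rank ∂_1 = 8 − 7 = 1, and the invariant factors of ∂_1 are all 1, so H_0 = Z.
  H_1: rank ker ∂_1 − rank ∂_2 = (14 − 7) − 5 = 2, and the invariant factors of ∂_2 are all 1, so H_1 = Z^2.
  H_2: rank ker ∂_2 − rank ∂_3 = (5 − 5) − 0 = 0, and there is no ∂_3, so H_2 = 0.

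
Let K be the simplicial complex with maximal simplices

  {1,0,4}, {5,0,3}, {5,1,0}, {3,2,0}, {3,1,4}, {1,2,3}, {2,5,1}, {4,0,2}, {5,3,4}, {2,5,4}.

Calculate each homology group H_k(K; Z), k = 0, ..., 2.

Order the vertices as 0 < 1 < 2 < 3 < 4 < 5. Listing each simplex with vertices in this order, K has dimension 2 with simplices:

  0-simplices (6): [0], [1], [2], [3], [4], [5]
  1-simplices (15): [0,1], [0,2], [0,3], [0,4], [0,5], [1,2], [1,3], [1,4], [1,5], [2,3], [2,4], [2,5], [3,4], [3,5], [4,5]
  2-simplices (10): [0,1,4], [0,1,5], [0,2,3], [0,2,4], [0,3,5], [1,2,3], [1,2,5], [1,3,4], [2,4,5], [3,4,5]

Hence C_0 ≅ Z^6, C_1 ≅ Z^15, C_2 ≅ Z^10.

∂_1: C_1 → C_0 is given by ∂[p,q] = [q] − [p].
As a 6×15 matrix over Z this has rank 5, with invariant factors (1,1,1,1,1).

The boundary map ∂_2: C_2 → C_1 maps a triangle to the signed sum of its edges. For instance
  ∂[0,2,4] = [2,4] − [0,4] + [0,2],
  ∂[0,3,5] = [3,5] − [0,5] + [0,3].
As a 15×10 matrix over Z this has rank 10, with invariant factors (1,1,1,1,1,1,1,1,1,2).

Reading off H_k = ker ∂_k / im ∂_{k+1}:

  H_0: rank C_0 − rank ∂_1 = 6 − 5 = 1, and the invariant factors of ∂_1 are all 1, so H_0 = Z.
  H_1: rank ker ∂_1 − rank ∂_2 = (15 − 5) − 10 = 0, and ∂_2 has invariant factor 2 > 1, so H_1 = Z/2.
  H_2: rank ker ∂_2 − rank ∂_3 = (10 − 10) − 0 = 0, and there is no ∂_3, so H_2 = 0.

As a check, the Euler characteristic is 6 − 15 + 10 = 1, which agrees with 1 − 0 + 0 = 1.
(K is a triangulation of the real projective plane RP^2.)

H_0 ≅ Z,  H_1 ≅ Z/2,  H_2 = 0.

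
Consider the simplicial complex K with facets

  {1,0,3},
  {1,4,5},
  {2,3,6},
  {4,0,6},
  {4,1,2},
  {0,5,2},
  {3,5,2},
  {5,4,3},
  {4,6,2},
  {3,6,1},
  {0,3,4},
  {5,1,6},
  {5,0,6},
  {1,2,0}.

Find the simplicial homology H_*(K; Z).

We work with the vertex ordering 0 < 1 < 2 < 3 < 4 < 5 < 6. The simplices of K, each written with vertices in increasing order, are:

  0-simplices (7): [0], [1], [2], [3], [4], [5], [6]
  1-simplices (21): [0,1], [0,2], [0,3], [0,4], [0,5], [0,6], [1,2], [1,3], [1,4], [1,5], [1,6], [2,3], [2,4], [2,5], [2,6], [3,4], [3,5], [3,6], [4,5], [4,6], [5,6]
  2-simplices (14): [0,1,2], [0,1,3], [0,2,5], [0,3,4], [0,4,6], [0,5,6], [1,2,4], [1,3,6], [1,4,5], [1,5,6], [2,3,5], [2,3,6], [2,4,6], [3,4,5]

Hence C_0 ≅ Z^7, C_1 ≅ Z^21, C_2 ≅ Z^14.

Boundary ∂_1: C_1 → C_0 sends each edge [p,q] (with p < q) to q − p.
The resulting 7×21 matrix has rank 6, and its Smith normal form has invariant factors (1,1,1,1,1,1).

The boundary map ∂_2: C_2 → C_1 sends each 2-simplex [p,q,r] to [q,r] − [p,r] + [p,q]. For instance
  ∂[1,4,5] = [4,5] − [1,5] + [1,4],
  ∂[2,4,6] = [4,6] − [2,6] + [2,4].
The resulting 21×14 matrix has rank 13, and its Smith normal form has invariant factors (1,1,1,1,1,1,1,1,1,1,1,1,1).

Reading off H_k = ker ∂_k / im ∂_{k+1}:

  H_0: rank C_0 − rank ∂_1 = 7 − 6 = 1, and the invariant factors of ∂_1 are all 1, so H_0 = Z.
  H_1: rank ker ∂_1 − rank ∂_2 = (21 − 6) − 13 = 2, and the invariant factors of ∂_2 are all 1, so H_1 = Z^2.
  H_2: rank ker ∂_2 − rank ∂_3 = (14 − 13) − 0 = 1, and there is no ∂_3, so H_2 = Z.

(K is a triangulation of the torus T^2.)

H_0 = Z,  H_1 = Z^2,  H_2 = Z.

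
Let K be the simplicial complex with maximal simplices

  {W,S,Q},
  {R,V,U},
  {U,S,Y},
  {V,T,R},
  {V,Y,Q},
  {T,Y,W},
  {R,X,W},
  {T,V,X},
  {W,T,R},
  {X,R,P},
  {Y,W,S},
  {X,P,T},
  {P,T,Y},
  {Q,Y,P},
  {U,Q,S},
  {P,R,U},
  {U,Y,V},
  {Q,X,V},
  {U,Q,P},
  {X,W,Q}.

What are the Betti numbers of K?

Order the vertices as P < Q < R < S < T < U < V < W < X < Y. Listing each simplex with vertices in this order, K has dimension 2 with simplices:

  0-simplices (10): P, Q, R, S, T, U, V, W, X, Y
  1-simplices (30): PQ, PR, PT, PU, PX, PY, QS, QU, QV, QW, QX, QY, RT, RU, RV, RW, RX, SU, SW, SY, TV, TW, TX, TY, UV, UY, VX, VY, WX, WY
  2-simplices (20): PQU, PQY, PRU, PRX, PTX, PTY, QSU, QSW, QVX, QVY, QWX, RTV, RTW, RUV, RWX, SUY, SWY, TVX, TWY, UVY

so the chain groups are C_0 ≅ Z^10, C_1 ≅ Z^30, C_2 ≅ Z^20.

The boundary map ∂_1: C_1 → C_0 is given by ∂[p,q] = [q] − [p].
As a 10×30 matrix over Z this has rank 9, with invariant factors (1,1,1,1,1,1,1,1,1).

The boundary map ∂_2: C_2 → C_1 maps a triangle to the signed sum of its edges. For instance
  ∂SUY = UY − SY + SU,
  ∂PQY = QY − PY + PQ.
The 30×20 boundary matrix has rank 20 and Smith normal form diag(1,1,1,1,1,1,1,1,1,1,1,1,1,1,1,1,1,1,1,2).

Computing H_k = (kernel of ∂_k) / (image of ∂_{k+1}):

  H_0: rank C_0 − rank ∂_1 = 10 − 9 = 1, and the invariant factors of ∂_1 are all 1, so H_0 ≅ Z.
  H_1: rank ker ∂_1 − rank ∂_2 = (30 − 9) − 20 = 1, and ∂_2 has invariant factor 2 > 1, so H_1 ≅ Z ⊕ Z/2Z.
  H_2: rank ker ∂_2 − rank ∂_3 = (20 − 20) − 0 = 0, and there is no ∂_3, so H_2 ≅ 0.

As a check, the Euler characteristic is 10 − 30 + 20 = 0, which agrees with 1 − 1 + 0 = 0.
(K is a triangulation of the Klein bottle.)

Hence the Betti numbers are b_0 = 1, b_1 = 1, b_2 = 0.

b_0 = 1, b_1 = 1, b_2 = 0.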